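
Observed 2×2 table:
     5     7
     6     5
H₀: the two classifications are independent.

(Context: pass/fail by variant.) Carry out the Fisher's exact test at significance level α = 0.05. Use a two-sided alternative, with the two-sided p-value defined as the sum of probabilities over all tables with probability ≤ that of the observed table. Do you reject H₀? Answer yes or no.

Margins: r₁=12, r₂=11, c₁=11, c₂=12, n=23
p_obs = C(12,5)·C(11,6)/C(23,11); sum pmf over tables with pmf ≤ p_obs
p-value (two-sided) = 0.68427
At α=0.05: p ≥ α → fail to reject H₀

reject H₀: no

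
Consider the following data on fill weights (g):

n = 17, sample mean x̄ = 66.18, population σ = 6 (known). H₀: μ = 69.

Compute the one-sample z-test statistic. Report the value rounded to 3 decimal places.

test statistic = -1.938

SE = σ/√n = 6/√17 = 1.4552
z = (x̄−μ₀)/SE = (66.18−69)/1.4552 = -1.9379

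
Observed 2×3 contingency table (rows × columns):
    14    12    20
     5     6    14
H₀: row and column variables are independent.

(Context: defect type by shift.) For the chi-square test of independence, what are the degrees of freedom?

df = (r−1)(c−1) = (2−1)·(3−1) = 2

degrees of freedom = 2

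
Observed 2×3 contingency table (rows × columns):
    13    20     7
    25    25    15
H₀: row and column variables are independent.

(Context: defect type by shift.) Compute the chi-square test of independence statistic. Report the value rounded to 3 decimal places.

test statistic = 1.380

Row totals [40, 65], col totals [38, 45, 22], n=105
χ² = (13−14.48)²/14.48 + (20−17.14)²/17.14 + (7−8.38)²/8.38 + (25−23.52)²/23.52 + (25−27.86)²/27.86 + (15−13.62)²/13.62 = 1.3800
df = 2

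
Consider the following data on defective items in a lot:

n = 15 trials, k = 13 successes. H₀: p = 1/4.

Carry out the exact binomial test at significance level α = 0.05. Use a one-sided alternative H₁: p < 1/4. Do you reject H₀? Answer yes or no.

reject H₀: no

Exact binomial: n=15, k=13, p₀=1/4=0.2500
P(X≤13) from Σ C(n,i)·p₀^i·(1−p₀)^(n−i)
p-value (one-sided, H₁ less) = 1.00000
At α=0.05: p ≥ α → fail to reject H₀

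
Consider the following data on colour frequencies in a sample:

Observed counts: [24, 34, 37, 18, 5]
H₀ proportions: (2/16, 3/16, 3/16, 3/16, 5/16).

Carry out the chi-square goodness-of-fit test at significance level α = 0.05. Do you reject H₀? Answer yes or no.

reject H₀: yes

n = 118; E_i = n·p_i = [14.75, 22.12, 22.12, 22.12, 36.88]
χ² = (24−14.75)²/14.75 + (34−22.12)²/22.12 + (37−22.12)²/22.12 + (18−22.12)²/22.12 + (5−36.88)²/36.88 = 50.4972
df = 4
p-value (upper-tail) = 0.00000
At α=0.05: p < α → reject H₀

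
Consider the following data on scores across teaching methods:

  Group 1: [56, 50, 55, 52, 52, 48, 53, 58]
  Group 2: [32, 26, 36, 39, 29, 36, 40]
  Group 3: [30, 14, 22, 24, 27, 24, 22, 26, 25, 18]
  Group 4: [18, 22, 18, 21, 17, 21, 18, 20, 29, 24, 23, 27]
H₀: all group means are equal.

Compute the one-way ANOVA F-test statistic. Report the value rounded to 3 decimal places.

test statistic = 106.953

Group means [53.00, 34.00, 23.20, 21.50], grand mean 31.135
SSB = Σnᵢ(x̄ᵢ−x̄)² = 5625.724; SSW = ΣΣ(x−x̄ᵢ)² = 578.600
MSB = 5625.724/3 = 1875.2414; MSW = 578.600/33 = 17.5333
F = MSB/MSW = 106.9529
df = (3, 33)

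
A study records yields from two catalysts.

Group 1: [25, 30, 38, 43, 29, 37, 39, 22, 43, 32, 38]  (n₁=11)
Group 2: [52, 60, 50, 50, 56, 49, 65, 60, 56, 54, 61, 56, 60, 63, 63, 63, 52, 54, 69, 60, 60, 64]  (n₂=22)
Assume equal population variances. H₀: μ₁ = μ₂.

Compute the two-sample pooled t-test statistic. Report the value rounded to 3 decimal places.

x̄₁=34.182, s₁=7.054, n₁=11
x̄₂=58.045, s₂=5.499, n₂=22
s_p² = [10·7.054² + 21·5.499²]/31 = 36.5352
SE = √(s_p²·(1/11+1/22)) = 2.2321
t = (34.182−58.045)/2.2321 = -10.6913
df = 31

test statistic = -10.691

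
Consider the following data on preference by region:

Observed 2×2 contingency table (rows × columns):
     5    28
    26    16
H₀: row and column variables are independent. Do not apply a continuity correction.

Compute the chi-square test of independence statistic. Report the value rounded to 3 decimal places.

Row totals [33, 42], col totals [31, 44], n=75
χ² = (5−13.64)²/13.64 + (28−19.36)²/19.36 + (26−17.36)²/17.36 + (16−24.64)²/24.64 = 16.6584
df = 1

test statistic = 16.658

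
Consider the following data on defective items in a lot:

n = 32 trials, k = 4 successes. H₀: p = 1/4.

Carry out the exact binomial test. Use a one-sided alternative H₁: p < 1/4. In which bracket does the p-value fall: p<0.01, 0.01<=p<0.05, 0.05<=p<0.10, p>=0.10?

p-value bracket: 0.05<=p<0.10

Exact binomial: n=32, k=4, p₀=1/4=0.2500
P(X≤4) from Σ C(n,i)·p₀^i·(1−p₀)^(n−i)
p-value (one-sided, H₁ less) = 0.06976
→ bracket: 0.05<=p<0.10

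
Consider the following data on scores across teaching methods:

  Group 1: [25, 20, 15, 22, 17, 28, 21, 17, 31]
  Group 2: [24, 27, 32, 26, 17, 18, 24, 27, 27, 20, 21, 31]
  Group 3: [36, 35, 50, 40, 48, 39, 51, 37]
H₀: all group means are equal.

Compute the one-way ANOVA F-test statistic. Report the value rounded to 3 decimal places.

Group means [21.78, 24.50, 42.00], grand mean 28.483
SSB = Σnᵢ(x̄ᵢ−x̄)² = 2056.686; SSW = ΣΣ(x−x̄ᵢ)² = 784.556
MSB = 2056.686/2 = 1028.3429; MSW = 784.556/26 = 30.1752
F = MSB/MSW = 34.0791
df = (2, 26)

test statistic = 34.079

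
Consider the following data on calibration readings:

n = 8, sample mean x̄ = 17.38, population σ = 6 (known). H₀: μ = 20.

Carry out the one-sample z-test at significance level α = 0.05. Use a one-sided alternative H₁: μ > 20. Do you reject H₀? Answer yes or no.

SE = σ/√n = 6/√8 = 2.1213
z = (x̄−μ₀)/SE = (17.38−20)/2.1213 = -1.2351
p-value (one-sided, H₁ greater) = 0.89160
At α=0.05: p ≥ α → fail to reject H₀

reject H₀: no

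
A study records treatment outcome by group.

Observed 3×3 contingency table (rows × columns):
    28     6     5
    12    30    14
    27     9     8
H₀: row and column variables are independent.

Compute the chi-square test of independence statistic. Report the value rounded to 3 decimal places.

test statistic = 29.400

Row totals [39, 56, 44], col totals [67, 45, 27], n=139
χ² = (28−18.80)²/18.80 + (6−12.63)²/12.63 + (5−7.58)²/7.58 + (12−26.99)²/26.99 + (30−18.13)²/18.13 + (14−10.88)²/10.88 + (27−21.21)²/21.21 + (9−14.24)²/14.24 + (8−8.55)²/8.55 = 29.4002
df = 4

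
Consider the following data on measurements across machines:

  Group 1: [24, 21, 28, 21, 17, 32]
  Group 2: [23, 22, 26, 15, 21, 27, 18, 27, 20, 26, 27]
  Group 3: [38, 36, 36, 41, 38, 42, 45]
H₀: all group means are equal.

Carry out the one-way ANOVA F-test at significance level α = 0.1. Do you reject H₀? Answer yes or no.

reject H₀: yes

Group means [23.83, 22.91, 39.43], grand mean 27.958
SSB = Σnᵢ(x̄ᵢ−x̄)² = 1303.502; SSW = ΣΣ(x−x̄ᵢ)² = 383.457
MSB = 1303.502/2 = 651.7508; MSW = 383.457/21 = 18.2598
F = MSB/MSW = 35.6931
df = (2, 21)
p-value (upper-tail) = 0.00000
At α=0.1: p < α → reject H₀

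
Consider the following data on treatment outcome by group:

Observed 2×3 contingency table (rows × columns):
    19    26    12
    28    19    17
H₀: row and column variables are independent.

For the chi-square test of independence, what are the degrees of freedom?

df = (r−1)(c−1) = (2−1)·(3−1) = 2

degrees of freedom = 2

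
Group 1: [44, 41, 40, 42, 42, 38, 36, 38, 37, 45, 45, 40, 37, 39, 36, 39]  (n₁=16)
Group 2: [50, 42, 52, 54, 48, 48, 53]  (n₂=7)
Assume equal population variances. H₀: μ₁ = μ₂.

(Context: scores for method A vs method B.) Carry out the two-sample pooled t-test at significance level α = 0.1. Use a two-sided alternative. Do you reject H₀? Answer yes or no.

reject H₀: yes

x̄₁=39.938, s₁=2.999, n₁=16
x̄₂=49.571, s₂=4.077, n₂=7
s_p² = [15·2.999² + 6·4.077²]/21 = 11.1739
SE = √(s_p²·(1/16+1/7)) = 1.5148
t = (39.938−49.571)/1.5148 = -6.3598
df = 21
p-value (two-sided) = 0.00000
At α=0.1: p < α → reject H₀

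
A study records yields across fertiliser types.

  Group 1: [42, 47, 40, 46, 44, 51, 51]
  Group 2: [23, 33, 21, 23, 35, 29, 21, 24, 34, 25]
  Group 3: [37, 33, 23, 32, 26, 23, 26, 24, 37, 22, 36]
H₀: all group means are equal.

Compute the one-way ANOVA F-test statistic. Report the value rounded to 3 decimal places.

Group means [45.86, 26.80, 29.00], grand mean 32.429
SSB = Σnᵢ(x̄ᵢ−x̄)² = 1708.400; SSW = ΣΣ(x−x̄ᵢ)² = 742.457
MSB = 1708.400/2 = 854.2000; MSW = 742.457/25 = 29.6983
F = MSB/MSW = 28.7626
df = (2, 25)

test statistic = 28.763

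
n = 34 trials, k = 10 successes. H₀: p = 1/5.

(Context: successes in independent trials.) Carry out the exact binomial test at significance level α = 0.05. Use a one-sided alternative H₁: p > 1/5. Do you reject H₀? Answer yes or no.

reject H₀: no

Exact binomial: n=34, k=10, p₀=1/5=0.2000
P(X≥10) from Σ C(n,i)·p₀^i·(1−p₀)^(n−i)
p-value (one-sided, H₁ greater) = 0.12544
At α=0.05: p ≥ α → fail to reject H₀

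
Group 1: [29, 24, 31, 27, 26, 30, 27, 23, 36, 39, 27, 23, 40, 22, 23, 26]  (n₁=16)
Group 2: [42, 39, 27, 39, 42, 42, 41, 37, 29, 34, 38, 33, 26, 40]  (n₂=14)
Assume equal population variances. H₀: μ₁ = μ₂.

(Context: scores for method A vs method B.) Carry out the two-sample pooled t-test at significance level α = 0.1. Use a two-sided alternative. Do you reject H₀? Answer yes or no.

reject H₀: yes

x̄₁=28.312, s₁=5.654, n₁=16
x̄₂=36.357, s₂=5.638, n₂=14
s_p² = [15·5.654² + 13·5.638²]/28 = 31.8804
SE = √(s_p²·(1/16+1/14)) = 2.0663
t = (28.312−36.357)/2.0663 = -3.8932
df = 28
p-value (two-sided) = 0.00056
At α=0.1: p < α → reject H₀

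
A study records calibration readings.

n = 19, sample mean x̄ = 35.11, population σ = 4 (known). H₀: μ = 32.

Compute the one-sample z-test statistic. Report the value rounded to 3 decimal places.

SE = σ/√n = 4/√19 = 0.9177
z = (x̄−μ₀)/SE = (35.11−32)/0.9177 = 3.3890

test statistic = 3.389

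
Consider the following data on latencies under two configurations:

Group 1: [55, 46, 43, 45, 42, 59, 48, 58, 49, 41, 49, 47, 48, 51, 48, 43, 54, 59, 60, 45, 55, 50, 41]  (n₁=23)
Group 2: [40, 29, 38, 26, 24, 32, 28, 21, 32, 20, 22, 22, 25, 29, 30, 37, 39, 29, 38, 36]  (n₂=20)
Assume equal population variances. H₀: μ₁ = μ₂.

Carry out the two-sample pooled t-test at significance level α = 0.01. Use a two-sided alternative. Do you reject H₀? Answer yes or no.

reject H₀: yes

x̄₁=49.391, s₁=6.021, n₁=23
x̄₂=29.850, s₂=6.467, n₂=20
s_p² = [22·6.021² + 19·6.467²]/41 = 38.8300
SE = √(s_p²·(1/23+1/20)) = 1.9052
t = (49.391−29.850)/1.9052 = 10.2569
df = 41
p-value (two-sided) = 0.00000
At α=0.01: p < α → reject H₀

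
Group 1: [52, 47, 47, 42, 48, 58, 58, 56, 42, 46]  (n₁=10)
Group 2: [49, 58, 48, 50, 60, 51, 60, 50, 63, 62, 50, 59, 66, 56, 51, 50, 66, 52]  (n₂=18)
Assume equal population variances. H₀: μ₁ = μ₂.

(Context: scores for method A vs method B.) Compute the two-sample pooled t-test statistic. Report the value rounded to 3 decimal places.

test statistic = -2.479

x̄₁=49.600, s₁=6.077, n₁=10
x̄₂=55.611, s₂=6.185, n₂=18
s_p² = [9·6.077² + 17·6.185²]/26 = 37.7953
SE = √(s_p²·(1/10+1/18)) = 2.4247
t = (49.600−55.611)/2.4247 = -2.4791
df = 26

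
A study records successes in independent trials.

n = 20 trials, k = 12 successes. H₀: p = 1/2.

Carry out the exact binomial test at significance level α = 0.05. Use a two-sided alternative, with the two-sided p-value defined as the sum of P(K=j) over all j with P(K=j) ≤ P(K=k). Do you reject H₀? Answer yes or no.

Exact binomial: n=20, k=12, p₀=1/2=0.5000
P(X=j) = C(n,j)·p₀^j·(1−p₀)^(n−j); p = Σ P(X=j) over j with P(X=j) ≤ P(X=12)
p-value (two-sided) = 0.50344
At α=0.05: p ≥ α → fail to reject H₀

reject H₀: no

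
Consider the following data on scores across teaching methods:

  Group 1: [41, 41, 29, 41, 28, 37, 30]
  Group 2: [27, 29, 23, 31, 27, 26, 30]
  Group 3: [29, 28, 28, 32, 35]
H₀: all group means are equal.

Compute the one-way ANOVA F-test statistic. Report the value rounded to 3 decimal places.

Group means [35.29, 27.57, 30.40], grand mean 31.158
SSB = Σnᵢ(x̄ᵢ−x̄)² = 212.183; SSW = ΣΣ(x−x̄ᵢ)² = 302.343
MSB = 212.183/2 = 106.0917; MSW = 302.343/16 = 18.8964
F = MSB/MSW = 5.6144
df = (2, 16)

test statistic = 5.614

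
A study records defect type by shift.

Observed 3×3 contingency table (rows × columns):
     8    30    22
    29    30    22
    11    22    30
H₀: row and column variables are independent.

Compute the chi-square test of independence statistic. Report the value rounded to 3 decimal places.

Row totals [60, 81, 63], col totals [48, 82, 74], n=204
χ² = (8−14.12)²/14.12 + (30−24.12)²/24.12 + (22−21.76)²/21.76 + (29−19.06)²/19.06 + (30−32.56)²/32.56 + (22−29.38)²/29.38 + (11−14.82)²/14.82 + (22−25.32)²/25.32 + (30−22.85)²/22.85 = 14.9871
df = 4

test statistic = 14.987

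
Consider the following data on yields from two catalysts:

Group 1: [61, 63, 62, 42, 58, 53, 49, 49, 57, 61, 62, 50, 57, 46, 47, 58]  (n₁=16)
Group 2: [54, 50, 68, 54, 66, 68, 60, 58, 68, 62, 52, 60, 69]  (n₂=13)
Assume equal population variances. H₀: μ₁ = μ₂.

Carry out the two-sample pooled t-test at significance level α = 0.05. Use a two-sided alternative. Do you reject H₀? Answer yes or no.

x̄₁=54.688, s₁=6.700, n₁=16
x̄₂=60.692, s₂=6.750, n₂=13
s_p² = [15·6.700² + 12·6.750²]/27 = 45.1928
SE = √(s_p²·(1/16+1/13)) = 2.5102
t = (54.688−60.692)/2.5102 = -2.3922
df = 27
p-value (two-sided) = 0.02397
At α=0.05: p < α → reject H₀

reject H₀: yes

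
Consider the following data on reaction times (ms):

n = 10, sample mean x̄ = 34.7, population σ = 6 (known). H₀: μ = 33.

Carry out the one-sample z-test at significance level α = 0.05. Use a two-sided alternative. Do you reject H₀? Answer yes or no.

reject H₀: no

SE = σ/√n = 6/√10 = 1.8974
z = (x̄−μ₀)/SE = (34.7−33)/1.8974 = 0.8960
p-value (two-sided) = 0.37026
At α=0.05: p ≥ α → fail to reject H₀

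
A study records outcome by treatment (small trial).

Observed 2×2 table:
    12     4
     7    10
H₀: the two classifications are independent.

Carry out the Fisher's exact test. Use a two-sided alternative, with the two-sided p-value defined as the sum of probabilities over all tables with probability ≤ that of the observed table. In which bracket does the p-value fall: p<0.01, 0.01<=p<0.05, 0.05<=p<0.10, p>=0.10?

p-value bracket: 0.05<=p<0.10

Margins: r₁=16, r₂=17, c₁=19, c₂=14, n=33
p_obs = C(16,12)·C(17,7)/C(33,19); sum pmf over tables with pmf ≤ p_obs
p-value (two-sided) = 0.07986
→ bracket: 0.05<=p<0.10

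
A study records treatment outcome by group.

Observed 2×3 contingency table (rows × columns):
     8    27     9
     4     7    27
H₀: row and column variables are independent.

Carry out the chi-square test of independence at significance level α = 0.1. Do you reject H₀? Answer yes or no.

reject H₀: yes

Row totals [44, 38], col totals [12, 34, 36], n=82
χ² = (8−6.44)²/6.44 + (27−18.24)²/18.24 + (9−19.32)²/19.32 + (4−5.56)²/5.56 + (7−15.76)²/15.76 + (27−16.68)²/16.68 = 21.7756
df = 2
p-value (upper-tail) = 0.00002
At α=0.1: p < α → reject H₀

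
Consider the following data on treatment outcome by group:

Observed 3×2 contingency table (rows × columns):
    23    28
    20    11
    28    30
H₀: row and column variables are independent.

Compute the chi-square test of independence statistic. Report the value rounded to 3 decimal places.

test statistic = 3.144

Row totals [51, 31, 58], col totals [71, 69], n=140
χ² = (23−25.86)²/25.86 + (28−25.14)²/25.14 + (20−15.72)²/15.72 + (11−15.28)²/15.28 + (28−29.41)²/29.41 + (30−28.59)²/28.59 = 3.1441
df = 2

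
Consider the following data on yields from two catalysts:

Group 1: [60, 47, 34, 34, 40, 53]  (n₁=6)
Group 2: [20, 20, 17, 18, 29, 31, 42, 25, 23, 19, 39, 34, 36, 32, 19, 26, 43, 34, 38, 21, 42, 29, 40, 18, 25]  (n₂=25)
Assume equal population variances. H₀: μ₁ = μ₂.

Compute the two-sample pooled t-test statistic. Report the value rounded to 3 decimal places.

x̄₁=44.667, s₁=10.577, n₁=6
x̄₂=28.800, s₂=8.746, n₂=25
s_p² = [5·10.577² + 24·8.746²]/29 = 82.5977
SE = √(s_p²·(1/6+1/25)) = 4.1316
t = (44.667−28.800)/4.1316 = 3.8403
df = 29

test statistic = 3.840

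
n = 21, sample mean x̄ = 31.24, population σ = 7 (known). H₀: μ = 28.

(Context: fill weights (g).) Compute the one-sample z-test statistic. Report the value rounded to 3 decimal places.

test statistic = 2.121

SE = σ/√n = 7/√21 = 1.5275
z = (x̄−μ₀)/SE = (31.24−28)/1.5275 = 2.1211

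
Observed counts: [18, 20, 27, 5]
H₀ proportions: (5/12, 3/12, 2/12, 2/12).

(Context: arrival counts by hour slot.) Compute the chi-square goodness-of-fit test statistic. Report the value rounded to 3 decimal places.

test statistic = 28.594

n = 70; E_i = n·p_i = [29.17, 17.50, 11.67, 11.67]
χ² = (18−29.17)²/29.17 + (20−17.50)²/17.50 + (27−11.67)²/11.67 + (5−11.67)²/11.67 = 28.5943
df = 3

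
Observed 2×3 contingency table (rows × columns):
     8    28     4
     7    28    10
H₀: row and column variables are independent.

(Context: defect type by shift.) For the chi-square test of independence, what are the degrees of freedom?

degrees of freedom = 2

df = (r−1)(c−1) = (2−1)·(3−1) = 2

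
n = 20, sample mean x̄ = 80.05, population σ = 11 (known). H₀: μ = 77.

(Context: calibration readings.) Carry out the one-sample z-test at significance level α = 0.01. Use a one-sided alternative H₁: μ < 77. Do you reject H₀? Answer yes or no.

reject H₀: no

SE = σ/√n = 11/√20 = 2.4597
z = (x̄−μ₀)/SE = (80.05−77)/2.4597 = 1.2400
p-value (one-sided, H₁ less) = 0.89251
At α=0.01: p ≥ α → fail to reject H₀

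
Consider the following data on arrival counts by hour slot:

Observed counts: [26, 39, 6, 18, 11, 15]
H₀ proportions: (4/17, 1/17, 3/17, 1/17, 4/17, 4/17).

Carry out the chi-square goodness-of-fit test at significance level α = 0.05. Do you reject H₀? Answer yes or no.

n = 115; E_i = n·p_i = [27.06, 6.76, 20.29, 6.76, 27.06, 27.06]
χ² = (26−27.06)²/27.06 + (39−6.76)²/6.76 + (6−20.29)²/20.29 + (18−6.76)²/6.76 + (11−27.06)²/27.06 + (15−27.06)²/27.06 = 197.2826
df = 5
p-value (upper-tail) = 0.00000
At α=0.05: p < α → reject H₀

reject H₀: yes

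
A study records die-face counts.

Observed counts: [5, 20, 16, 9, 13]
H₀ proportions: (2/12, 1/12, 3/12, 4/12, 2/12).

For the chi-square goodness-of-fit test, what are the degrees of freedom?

degrees of freedom = 4

df = k − 1 = 5 − 1 = 4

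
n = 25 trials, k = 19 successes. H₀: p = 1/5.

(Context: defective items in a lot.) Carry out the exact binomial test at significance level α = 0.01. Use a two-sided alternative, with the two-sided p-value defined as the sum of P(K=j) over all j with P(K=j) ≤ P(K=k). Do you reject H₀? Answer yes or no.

reject H₀: yes

Exact binomial: n=25, k=19, p₀=1/5=0.2000
P(X=j) = C(n,j)·p₀^j·(1−p₀)^(n−j); p = Σ P(X=j) over j with P(X=j) ≤ P(X=19)
p-value (two-sided) = 0.00000
At α=0.01: p < α → reject H₀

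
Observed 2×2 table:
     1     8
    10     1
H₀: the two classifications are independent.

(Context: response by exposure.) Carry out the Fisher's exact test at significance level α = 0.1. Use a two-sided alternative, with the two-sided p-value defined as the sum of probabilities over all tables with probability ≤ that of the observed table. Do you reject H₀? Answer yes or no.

Margins: r₁=9, r₂=11, c₁=11, c₂=9, n=20
p_obs = C(9,1)·C(11,10)/C(20,11); sum pmf over tables with pmf ≤ p_obs
p-value (two-sided) = 0.00092
At α=0.1: p < α → reject H₀

reject H₀: yes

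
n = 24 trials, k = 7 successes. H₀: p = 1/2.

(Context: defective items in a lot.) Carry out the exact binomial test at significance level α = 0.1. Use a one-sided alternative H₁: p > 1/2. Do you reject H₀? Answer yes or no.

Exact binomial: n=24, k=7, p₀=1/2=0.5000
P(X≥7) from Σ C(n,i)·p₀^i·(1−p₀)^(n−i)
p-value (one-sided, H₁ greater) = 0.98867
At α=0.1: p ≥ α → fail to reject H₀

reject H₀: no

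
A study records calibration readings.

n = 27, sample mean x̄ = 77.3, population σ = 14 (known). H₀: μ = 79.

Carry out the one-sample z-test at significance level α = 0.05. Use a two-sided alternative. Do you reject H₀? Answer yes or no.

SE = σ/√n = 14/√27 = 2.6943
z = (x̄−μ₀)/SE = (77.3−79)/2.6943 = -0.6310
p-value (two-sided) = 0.52807
At α=0.05: p ≥ α → fail to reject H₀

reject H₀: no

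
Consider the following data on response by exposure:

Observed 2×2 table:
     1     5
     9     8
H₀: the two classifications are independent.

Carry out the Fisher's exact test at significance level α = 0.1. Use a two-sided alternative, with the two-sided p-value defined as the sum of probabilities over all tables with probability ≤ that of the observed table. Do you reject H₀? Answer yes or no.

Margins: r₁=6, r₂=17, c₁=10, c₂=13, n=23
p_obs = C(6,1)·C(17,9)/C(23,10); sum pmf over tables with pmf ≤ p_obs
p-value (two-sided) = 0.17902
At α=0.1: p ≥ α → fail to reject H₀

reject H₀: no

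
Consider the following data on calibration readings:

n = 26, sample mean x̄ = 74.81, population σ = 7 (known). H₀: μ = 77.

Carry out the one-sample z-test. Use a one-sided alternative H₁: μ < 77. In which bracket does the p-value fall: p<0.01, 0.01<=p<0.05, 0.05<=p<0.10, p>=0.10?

p-value bracket: 0.05<=p<0.10

SE = σ/√n = 7/√26 = 1.3728
z = (x̄−μ₀)/SE = (74.81−77)/1.3728 = -1.5953
p-value (one-sided, H₁ less) = 0.05533
→ bracket: 0.05<=p<0.10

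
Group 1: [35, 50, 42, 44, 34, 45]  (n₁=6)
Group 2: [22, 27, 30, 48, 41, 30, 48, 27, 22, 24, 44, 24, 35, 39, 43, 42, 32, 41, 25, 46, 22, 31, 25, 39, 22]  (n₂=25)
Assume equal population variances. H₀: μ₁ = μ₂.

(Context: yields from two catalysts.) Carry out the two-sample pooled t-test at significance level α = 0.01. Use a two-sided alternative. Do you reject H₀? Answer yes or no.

x̄₁=41.667, s₁=6.154, n₁=6
x̄₂=33.160, s₂=9.114, n₂=25
s_p² = [5·6.154² + 24·9.114²]/29 = 75.2653
SE = √(s_p²·(1/6+1/25)) = 3.9440
t = (41.667−33.160)/3.9440 = 2.1569
df = 29
p-value (two-sided) = 0.03944
At α=0.01: p ≥ α → fail to reject H₀

reject H₀: no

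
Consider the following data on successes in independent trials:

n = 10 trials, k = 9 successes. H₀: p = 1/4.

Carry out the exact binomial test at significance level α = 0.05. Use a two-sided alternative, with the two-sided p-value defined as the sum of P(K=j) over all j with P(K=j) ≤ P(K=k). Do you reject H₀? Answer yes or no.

reject H₀: yes

Exact binomial: n=10, k=9, p₀=1/4=0.2500
P(X=j) = C(n,j)·p₀^j·(1−p₀)^(n−j); p = Σ P(X=j) over j with P(X=j) ≤ P(X=9)
p-value (two-sided) = 0.00003
At α=0.05: p < α → reject H₀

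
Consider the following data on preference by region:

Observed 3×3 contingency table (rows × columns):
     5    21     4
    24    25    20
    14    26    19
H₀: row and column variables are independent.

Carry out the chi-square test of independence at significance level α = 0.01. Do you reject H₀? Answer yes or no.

reject H₀: no

Row totals [30, 69, 59], col totals [43, 72, 43], n=158
χ² = (5−8.16)²/8.16 + (21−13.67)²/13.67 + (4−8.16)²/8.16 + (24−18.78)²/18.78 + (25−31.44)²/31.44 + (20−18.78)²/18.78 + (14−16.06)²/16.06 + (26−26.89)²/26.89 + (19−16.06)²/16.06 = 10.9638
df = 4
p-value (upper-tail) = 0.02697
At α=0.01: p ≥ α → fail to reject H₀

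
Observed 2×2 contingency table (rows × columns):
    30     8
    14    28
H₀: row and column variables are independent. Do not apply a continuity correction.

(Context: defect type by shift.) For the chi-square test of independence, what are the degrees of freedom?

df = (r−1)(c−1) = (2−1)·(2−1) = 1

degrees of freedom = 1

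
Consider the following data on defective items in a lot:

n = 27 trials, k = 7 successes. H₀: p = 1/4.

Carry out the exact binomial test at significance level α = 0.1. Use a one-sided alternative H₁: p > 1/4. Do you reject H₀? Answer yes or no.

Exact binomial: n=27, k=7, p₀=1/4=0.2500
P(X≥7) from Σ C(n,i)·p₀^i·(1−p₀)^(n−i)
p-value (one-sided, H₁ greater) = 0.52917
At α=0.1: p ≥ α → fail to reject H₀

reject H₀: no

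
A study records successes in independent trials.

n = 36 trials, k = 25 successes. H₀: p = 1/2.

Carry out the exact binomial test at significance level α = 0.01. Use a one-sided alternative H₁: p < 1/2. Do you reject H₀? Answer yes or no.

reject H₀: no

Exact binomial: n=36, k=25, p₀=1/2=0.5000
P(X≤25) from Σ C(n,i)·p₀^i·(1−p₀)^(n−i)
p-value (one-sided, H₁ less) = 0.99433
At α=0.01: p ≥ α → fail to reject H₀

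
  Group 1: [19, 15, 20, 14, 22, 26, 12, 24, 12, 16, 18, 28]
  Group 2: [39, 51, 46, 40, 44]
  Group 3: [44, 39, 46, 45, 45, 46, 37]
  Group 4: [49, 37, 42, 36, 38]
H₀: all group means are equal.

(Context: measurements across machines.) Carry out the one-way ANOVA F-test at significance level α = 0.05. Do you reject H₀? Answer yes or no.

reject H₀: yes

Group means [18.83, 44.00, 43.14, 40.40], grand mean 32.759
SSB = Σnᵢ(x̄ᵢ−x̄)² = 4005.587; SSW = ΣΣ(x−x̄ᵢ)² = 599.724
MSB = 4005.587/3 = 1335.1955; MSW = 599.724/25 = 23.9890
F = MSB/MSW = 55.6588
df = (3, 25)
p-value (upper-tail) = 0.00000
At α=0.05: p < α → reject H₀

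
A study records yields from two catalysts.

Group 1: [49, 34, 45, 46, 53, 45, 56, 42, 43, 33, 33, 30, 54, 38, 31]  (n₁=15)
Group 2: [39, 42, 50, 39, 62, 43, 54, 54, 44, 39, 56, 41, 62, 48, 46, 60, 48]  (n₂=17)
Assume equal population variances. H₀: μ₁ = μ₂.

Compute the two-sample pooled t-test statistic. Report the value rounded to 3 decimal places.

x̄₁=42.133, s₁=8.667, n₁=15
x̄₂=48.647, s₂=8.070, n₂=17
s_p² = [14·8.667² + 16·8.070²]/30 = 69.7872
SE = √(s_p²·(1/15+1/17)) = 2.9593
t = (42.133−48.647)/2.9593 = -2.2011
df = 30

test statistic = -2.201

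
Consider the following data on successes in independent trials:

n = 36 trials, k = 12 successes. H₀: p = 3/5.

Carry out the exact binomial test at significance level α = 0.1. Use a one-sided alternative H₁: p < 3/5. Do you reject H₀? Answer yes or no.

reject H₀: yes

Exact binomial: n=36, k=12, p₀=3/5=0.6000
P(X≤12) from Σ C(n,i)·p₀^i·(1−p₀)^(n−i)
p-value (one-sided, H₁ less) = 0.00110
At α=0.1: p < α → reject H₀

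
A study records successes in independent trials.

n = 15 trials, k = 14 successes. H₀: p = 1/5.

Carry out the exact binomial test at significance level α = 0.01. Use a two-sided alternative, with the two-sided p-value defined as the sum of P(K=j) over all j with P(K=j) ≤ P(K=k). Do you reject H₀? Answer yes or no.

reject H₀: yes

Exact binomial: n=15, k=14, p₀=1/5=0.2000
P(X=j) = C(n,j)·p₀^j·(1−p₀)^(n−j); p = Σ P(X=j) over j with P(X=j) ≤ P(X=14)
p-value (two-sided) = 0.00000
At α=0.01: p < α → reject H₀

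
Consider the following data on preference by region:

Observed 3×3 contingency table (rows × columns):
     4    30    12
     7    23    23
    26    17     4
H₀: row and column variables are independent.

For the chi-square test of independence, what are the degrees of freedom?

degrees of freedom = 4

df = (r−1)(c−1) = (3−1)·(3−1) = 4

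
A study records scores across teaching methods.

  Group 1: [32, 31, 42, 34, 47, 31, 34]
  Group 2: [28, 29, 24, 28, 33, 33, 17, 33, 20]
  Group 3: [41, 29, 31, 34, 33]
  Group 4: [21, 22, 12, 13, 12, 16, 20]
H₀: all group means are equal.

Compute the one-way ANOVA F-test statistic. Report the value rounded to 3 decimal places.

Group means [35.86, 27.22, 33.60, 16.57], grand mean 27.857
SSB = Σnᵢ(x̄ᵢ−x̄)² = 1508.102; SSW = ΣΣ(x−x̄ᵢ)² = 701.327
MSB = 1508.102/3 = 502.7005; MSW = 701.327/24 = 29.2220
F = MSB/MSW = 17.2028
df = (3, 24)

test statistic = 17.203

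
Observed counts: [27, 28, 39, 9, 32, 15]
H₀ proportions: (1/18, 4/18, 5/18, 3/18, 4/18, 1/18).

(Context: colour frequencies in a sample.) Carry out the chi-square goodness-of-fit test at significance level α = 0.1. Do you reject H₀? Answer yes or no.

n = 150; E_i = n·p_i = [8.33, 33.33, 41.67, 25.00, 33.33, 8.33]
χ² = (27−8.33)²/8.33 + (28−33.33)²/33.33 + (39−41.67)²/41.67 + (9−25.00)²/25.00 + (32−33.33)²/33.33 + (15−8.33)²/8.33 = 58.4640
df = 5
p-value (upper-tail) = 0.00000
At α=0.1: p < α → reject H₀

reject H₀: yes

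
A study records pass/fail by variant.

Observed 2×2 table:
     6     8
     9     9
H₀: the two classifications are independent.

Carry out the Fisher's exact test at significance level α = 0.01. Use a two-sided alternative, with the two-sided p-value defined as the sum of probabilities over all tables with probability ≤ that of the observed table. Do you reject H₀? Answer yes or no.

Margins: r₁=14, r₂=18, c₁=15, c₂=17, n=32
p_obs = C(14,6)·C(18,9)/C(32,15); sum pmf over tables with pmf ≤ p_obs
p-value (two-sided) = 0.73454
At α=0.01: p ≥ α → fail to reject H₀

reject H₀: no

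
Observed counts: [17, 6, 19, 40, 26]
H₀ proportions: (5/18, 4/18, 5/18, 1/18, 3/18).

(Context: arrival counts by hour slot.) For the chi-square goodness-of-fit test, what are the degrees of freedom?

degrees of freedom = 4

df = k − 1 = 5 − 1 = 4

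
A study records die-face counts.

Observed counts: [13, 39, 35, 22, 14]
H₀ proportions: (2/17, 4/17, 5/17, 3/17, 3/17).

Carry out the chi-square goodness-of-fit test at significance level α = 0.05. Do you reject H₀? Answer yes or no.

n = 123; E_i = n·p_i = [14.47, 28.94, 36.18, 21.71, 21.71]
χ² = (13−14.47)²/14.47 + (39−28.94)²/28.94 + (35−36.18)²/36.18 + (22−21.71)²/21.71 + (14−21.71)²/21.71 = 6.4234
df = 4
p-value (upper-tail) = 0.16968
At α=0.05: p ≥ α → fail to reject H₀

reject H₀: no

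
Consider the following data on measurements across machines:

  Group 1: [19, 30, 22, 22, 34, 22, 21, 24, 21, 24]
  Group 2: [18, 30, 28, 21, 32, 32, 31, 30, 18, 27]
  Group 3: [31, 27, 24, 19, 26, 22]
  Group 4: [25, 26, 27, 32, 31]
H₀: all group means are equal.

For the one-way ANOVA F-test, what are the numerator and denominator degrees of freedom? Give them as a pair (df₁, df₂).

degrees of freedom = [3, 27]

k = 4 groups, N = 31 total
df = (k−1, N−k) = (4−1, 31−4) = (3, 27)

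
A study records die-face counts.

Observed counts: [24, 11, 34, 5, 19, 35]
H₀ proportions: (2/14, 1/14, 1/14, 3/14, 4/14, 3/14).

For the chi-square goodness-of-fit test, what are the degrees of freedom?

df = k − 1 = 6 − 1 = 5

degrees of freedom = 5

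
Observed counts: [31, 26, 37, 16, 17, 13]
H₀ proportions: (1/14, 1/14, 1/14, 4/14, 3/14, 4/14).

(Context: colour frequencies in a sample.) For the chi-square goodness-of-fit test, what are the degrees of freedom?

degrees of freedom = 5

df = k − 1 = 6 − 1 = 5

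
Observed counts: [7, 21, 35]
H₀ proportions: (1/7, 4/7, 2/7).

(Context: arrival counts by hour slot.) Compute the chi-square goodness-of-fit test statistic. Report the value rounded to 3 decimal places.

test statistic = 22.750

n = 63; E_i = n·p_i = [9.00, 36.00, 18.00]
χ² = (7−9.00)²/9.00 + (21−36.00)²/36.00 + (35−18.00)²/18.00 = 22.7500
df = 2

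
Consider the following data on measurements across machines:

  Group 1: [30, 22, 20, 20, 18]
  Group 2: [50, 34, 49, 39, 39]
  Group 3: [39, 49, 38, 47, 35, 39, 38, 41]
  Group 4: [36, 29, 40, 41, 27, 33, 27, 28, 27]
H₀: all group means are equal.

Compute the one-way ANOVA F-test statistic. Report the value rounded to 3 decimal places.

test statistic = 15.696

Group means [22.00, 42.20, 40.75, 32.00], grand mean 34.630
SSB = Σnᵢ(x̄ᵢ−x̄)² = 1445.996; SSW = ΣΣ(x−x̄ᵢ)² = 706.300
MSB = 1445.996/3 = 481.9988; MSW = 706.300/23 = 30.7087
F = MSB/MSW = 15.6958
df = (3, 23)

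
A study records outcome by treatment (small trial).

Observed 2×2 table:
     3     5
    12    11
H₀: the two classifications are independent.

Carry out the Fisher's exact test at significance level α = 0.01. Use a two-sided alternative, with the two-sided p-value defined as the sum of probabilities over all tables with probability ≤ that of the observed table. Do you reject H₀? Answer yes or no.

Margins: r₁=8, r₂=23, c₁=15, c₂=16, n=31
p_obs = C(8,3)·C(23,12)/C(31,15); sum pmf over tables with pmf ≤ p_obs
p-value (two-sided) = 0.68508
At α=0.01: p ≥ α → fail to reject H₀

reject H₀: no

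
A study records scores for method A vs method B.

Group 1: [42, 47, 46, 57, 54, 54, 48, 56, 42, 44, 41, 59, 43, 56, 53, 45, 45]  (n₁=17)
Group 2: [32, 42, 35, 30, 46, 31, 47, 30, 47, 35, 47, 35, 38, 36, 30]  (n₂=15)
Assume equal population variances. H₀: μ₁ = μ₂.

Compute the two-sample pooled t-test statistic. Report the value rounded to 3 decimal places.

x̄₁=48.941, s₁=6.108, n₁=17
x̄₂=37.400, s₂=6.685, n₂=15
s_p² = [16·6.108² + 14·6.685²]/30 = 40.7514
SE = √(s_p²·(1/17+1/15)) = 2.2614
t = (48.941−37.400)/2.2614 = 5.1036
df = 30

test statistic = 5.104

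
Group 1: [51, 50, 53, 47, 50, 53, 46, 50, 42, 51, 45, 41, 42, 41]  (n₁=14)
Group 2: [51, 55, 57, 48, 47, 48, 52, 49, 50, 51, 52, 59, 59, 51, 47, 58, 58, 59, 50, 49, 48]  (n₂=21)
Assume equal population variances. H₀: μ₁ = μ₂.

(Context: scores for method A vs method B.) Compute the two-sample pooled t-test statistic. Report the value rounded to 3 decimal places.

x̄₁=47.286, s₁=4.445, n₁=14
x̄₂=52.286, s₂=4.349, n₂=21
s_p² = [13·4.445² + 20·4.349²]/33 = 19.2468
SE = √(s_p²·(1/14+1/21)) = 1.5137
t = (47.286−52.286)/1.5137 = -3.3032
df = 33

test statistic = -3.303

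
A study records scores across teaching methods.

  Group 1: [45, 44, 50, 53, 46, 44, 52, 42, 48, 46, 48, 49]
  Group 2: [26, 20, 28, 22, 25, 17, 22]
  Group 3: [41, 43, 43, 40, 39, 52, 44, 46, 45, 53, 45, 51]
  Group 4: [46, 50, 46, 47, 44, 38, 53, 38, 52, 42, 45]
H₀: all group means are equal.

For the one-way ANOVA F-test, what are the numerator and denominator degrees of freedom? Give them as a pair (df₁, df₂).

k = 4 groups, N = 42 total
df = (k−1, N−k) = (4−1, 42−4) = (3, 38)

degrees of freedom = [3, 38]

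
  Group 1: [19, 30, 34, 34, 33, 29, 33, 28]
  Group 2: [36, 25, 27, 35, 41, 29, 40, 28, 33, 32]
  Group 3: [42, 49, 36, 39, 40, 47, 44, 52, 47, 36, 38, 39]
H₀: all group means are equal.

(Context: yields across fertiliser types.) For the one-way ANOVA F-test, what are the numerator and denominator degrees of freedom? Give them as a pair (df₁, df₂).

k = 3 groups, N = 30 total
df = (k−1, N−k) = (3−1, 30−3) = (2, 27)

degrees of freedom = [2, 27]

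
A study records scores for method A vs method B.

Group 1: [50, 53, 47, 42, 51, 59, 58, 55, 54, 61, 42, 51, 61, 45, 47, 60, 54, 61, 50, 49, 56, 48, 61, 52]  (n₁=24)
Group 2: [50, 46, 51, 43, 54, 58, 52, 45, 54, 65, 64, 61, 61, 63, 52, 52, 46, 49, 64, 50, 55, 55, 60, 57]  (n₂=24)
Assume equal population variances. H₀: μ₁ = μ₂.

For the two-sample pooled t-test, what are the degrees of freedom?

degrees of freedom = 46

df = n₁ + n₂ − 2 = 24 + 24 − 2 = 46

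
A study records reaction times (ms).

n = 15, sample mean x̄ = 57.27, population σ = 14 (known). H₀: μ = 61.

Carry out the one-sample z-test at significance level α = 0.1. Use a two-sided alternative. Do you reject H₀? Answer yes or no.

SE = σ/√n = 14/√15 = 3.6148
z = (x̄−μ₀)/SE = (57.27−61)/3.6148 = -1.0319
p-value (two-sided) = 0.30213
At α=0.1: p ≥ α → fail to reject H₀

reject H₀: no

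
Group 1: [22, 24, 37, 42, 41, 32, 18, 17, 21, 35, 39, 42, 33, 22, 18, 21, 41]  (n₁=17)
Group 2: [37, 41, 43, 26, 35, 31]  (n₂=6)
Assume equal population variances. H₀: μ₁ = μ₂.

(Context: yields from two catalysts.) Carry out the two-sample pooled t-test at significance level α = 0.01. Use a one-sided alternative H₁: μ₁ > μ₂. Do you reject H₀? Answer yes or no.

x̄₁=29.706, s₁=9.616, n₁=17
x̄₂=35.500, s₂=6.317, n₂=6
s_p² = [16·9.616² + 5·6.317²]/21 = 79.9538
SE = √(s_p²·(1/17+1/6)) = 4.2460
t = (29.706−35.500)/4.2460 = -1.3646
df = 21
p-value (one-sided, H₁ greater) = 0.90659
At α=0.01: p ≥ α → fail to reject H₀

reject H₀: no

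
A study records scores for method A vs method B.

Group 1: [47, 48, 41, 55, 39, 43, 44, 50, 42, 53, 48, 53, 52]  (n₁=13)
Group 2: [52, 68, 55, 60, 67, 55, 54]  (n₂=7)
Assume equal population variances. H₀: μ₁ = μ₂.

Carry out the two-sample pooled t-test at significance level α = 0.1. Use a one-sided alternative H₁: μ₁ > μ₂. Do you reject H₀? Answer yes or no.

x̄₁=47.308, s₁=5.170, n₁=13
x̄₂=58.714, s₂=6.473, n₂=7
s_p² = [12·5.170² + 6·6.473²]/18 = 31.7888
SE = √(s_p²·(1/13+1/7)) = 2.6432
t = (47.308−58.714)/2.6432 = -4.3154
df = 18
p-value (one-sided, H₁ greater) = 0.99979
At α=0.1: p ≥ α → fail to reject H₀

reject H₀: no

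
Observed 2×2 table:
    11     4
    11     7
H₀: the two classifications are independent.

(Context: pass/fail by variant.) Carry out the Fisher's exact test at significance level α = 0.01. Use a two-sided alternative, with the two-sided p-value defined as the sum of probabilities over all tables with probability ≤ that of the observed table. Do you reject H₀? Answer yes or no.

reject H₀: no

Margins: r₁=15, r₂=18, c₁=22, c₂=11, n=33
p_obs = C(15,11)·C(18,11)/C(33,22); sum pmf over tables with pmf ≤ p_obs
p-value (two-sided) = 0.71195
At α=0.01: p ≥ α → fail to reject H₀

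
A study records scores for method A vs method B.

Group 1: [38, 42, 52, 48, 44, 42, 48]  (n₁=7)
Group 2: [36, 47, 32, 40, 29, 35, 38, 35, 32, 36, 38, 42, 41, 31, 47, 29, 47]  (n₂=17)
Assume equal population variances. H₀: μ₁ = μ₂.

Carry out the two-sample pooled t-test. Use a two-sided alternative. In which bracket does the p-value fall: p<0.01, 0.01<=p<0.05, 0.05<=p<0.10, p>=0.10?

x̄₁=44.857, s₁=4.741, n₁=7
x̄₂=37.353, s₂=5.989, n₂=17
s_p² = [6·4.741² + 16·5.989²]/22 = 32.2154
SE = √(s_p²·(1/7+1/17)) = 2.5490
t = (44.857−37.353)/2.5490 = 2.9440
df = 22
p-value (two-sided) = 0.00751
→ bracket: p<0.01

p-value bracket: p<0.01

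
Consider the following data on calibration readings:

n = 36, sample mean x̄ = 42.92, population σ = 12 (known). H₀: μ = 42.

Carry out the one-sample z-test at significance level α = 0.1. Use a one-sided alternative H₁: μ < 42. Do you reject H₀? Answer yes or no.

SE = σ/√n = 12/√36 = 2.0000
z = (x̄−μ₀)/SE = (42.92−42)/2.0000 = 0.4600
p-value (one-sided, H₁ less) = 0.67724
At α=0.1: p ≥ α → fail to reject H₀

reject H₀: no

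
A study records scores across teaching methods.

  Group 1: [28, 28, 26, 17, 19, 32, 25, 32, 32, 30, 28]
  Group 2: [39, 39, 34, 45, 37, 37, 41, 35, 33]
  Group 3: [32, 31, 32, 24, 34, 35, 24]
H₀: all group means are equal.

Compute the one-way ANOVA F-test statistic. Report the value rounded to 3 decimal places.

test statistic = 14.422

Group means [27.00, 37.78, 30.29], grand mean 31.444
SSB = Σnᵢ(x̄ᵢ−x̄)² = 587.683; SSW = ΣΣ(x−x̄ᵢ)² = 488.984
MSB = 587.683/2 = 293.8413; MSW = 488.984/24 = 20.3743
F = MSB/MSW = 14.4221
df = (2, 24)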